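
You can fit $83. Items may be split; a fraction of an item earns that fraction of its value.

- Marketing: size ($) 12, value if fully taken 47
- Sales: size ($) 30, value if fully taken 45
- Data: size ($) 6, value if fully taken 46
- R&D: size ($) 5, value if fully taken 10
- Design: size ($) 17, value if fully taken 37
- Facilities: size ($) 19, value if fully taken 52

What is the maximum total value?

228

Best value per unit of size first: Data 46/6≈7.67, Marketing 47/12≈3.92, Facilities 52/19≈2.74, Design 37/17≈2.18, R&D 10/5≈2, Sales 45/30≈1.5.
All 6 $ of Data fit (value 46) ; 77 remain.
Marketing: take in full, 12 $ for value 47 ; 65 left.
All 19 $ of Facilities fit (value 52) ; 46 remain.
Take all of Design (17 $, value 37) ; 29 $ left.
R&D: take in full, 5 $ for value 10 ; 24 left.
Only 24 $ remain; take 24/30 of Sales for value 45×24/30 = 36.
Total value = 228.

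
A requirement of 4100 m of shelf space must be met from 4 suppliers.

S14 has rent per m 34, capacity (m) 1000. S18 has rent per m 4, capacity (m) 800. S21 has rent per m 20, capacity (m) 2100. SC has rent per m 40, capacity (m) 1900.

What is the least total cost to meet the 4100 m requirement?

87200

Cheapest first:
Take 800 from S18 at 4 — need 3300 more.
S21 (20): use full 2100 — 1200 m to go.
Take 1000 from S14 at 34 — need 200 more.
Take 200 from SC at 40 to finish.
Cost = 800×4 + 2100×20 + 1000×34 + 200×40 = 87200.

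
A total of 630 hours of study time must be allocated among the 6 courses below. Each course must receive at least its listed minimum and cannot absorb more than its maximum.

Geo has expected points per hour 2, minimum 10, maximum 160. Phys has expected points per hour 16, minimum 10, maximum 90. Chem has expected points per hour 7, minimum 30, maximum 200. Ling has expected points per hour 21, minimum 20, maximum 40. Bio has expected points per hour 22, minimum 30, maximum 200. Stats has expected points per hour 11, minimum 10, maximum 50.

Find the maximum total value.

8730

Meeting every minimum uses 10+10+30+20+30+10 = 110 hours, leaving 520.
Order the courses by expected points per hour: Bio 22 > Ling 21 > Phys 16 > Stats 11 > Chem 7 > Geo 2.
Bio: +170 to 200 (cap) ; 350 left.
Give Ling 20 more to hit its cap of 40 ; 330 left.
Phys takes 80 more to reach its cap of 90 ; 250 left.
Give Stats 40 more to hit its cap of 50 ; 210 left.
Give Chem 170 more to hit its cap of 200 ; 40 left.
Geo: +40 (room for 150) → 50. Pool exhausted.
Total = 2×50 + 16×90 + 7×200 + 21×40 + 22×200 + 11×50 = 8730.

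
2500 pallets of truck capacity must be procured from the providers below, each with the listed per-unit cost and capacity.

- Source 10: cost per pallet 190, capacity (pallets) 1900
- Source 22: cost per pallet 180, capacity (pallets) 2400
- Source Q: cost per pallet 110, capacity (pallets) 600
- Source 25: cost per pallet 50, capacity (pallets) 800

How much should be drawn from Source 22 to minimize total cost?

1100

Use providers in increasing cost order.
Source 25 (50): use full 800 → 1700 pallets to go.
Source Q (110): use full 600 → 1100 pallets to go.
Source 22 at 180: take 1100 of its 2400 → requirement met.
Source 10: unused.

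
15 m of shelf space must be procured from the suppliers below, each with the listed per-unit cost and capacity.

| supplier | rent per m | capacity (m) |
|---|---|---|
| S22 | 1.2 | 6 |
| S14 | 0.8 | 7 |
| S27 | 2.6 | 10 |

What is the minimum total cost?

Use suppliers in increasing cost order.
Take 7 from S14 at 0.8 — need 8 more.
Take 6 from S22 at 1.2 — need 2 more.
Take 2 from S27 at 2.6 to finish.
Cost = 7×0.8 + 6×1.2 + 2×2.6 = 18.

18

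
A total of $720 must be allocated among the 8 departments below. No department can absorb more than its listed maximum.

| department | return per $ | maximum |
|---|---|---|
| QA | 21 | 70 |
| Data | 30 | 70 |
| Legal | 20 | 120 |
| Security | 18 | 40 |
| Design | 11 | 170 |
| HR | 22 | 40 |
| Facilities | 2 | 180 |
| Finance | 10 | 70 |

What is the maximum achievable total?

10420

Highest return per $ first: Data 30 > HR 22 > QA 21 > Legal 20 > Security 18 > Design 11 > Finance 10 > Facilities 2.
Give Data 70 to hit its cap of 70 ; 650 left.
HR: +40 to 40 (cap) ; 610 left.
QA takes 70 to reach its cap of 70 ; 540 left.
Legal: +120 to 120 (cap) ; 420 left.
Give Security 40 to hit its cap of 40 ; 380 left.
Design takes 170 to reach its cap of 170 ; 210 left.
Give Finance 70 to hit its cap of 70 ; 140 left.
Facilities has room for 180 but only 140 remain, so it gets 140.
Total = 21×70 + 30×70 + 20×120 + 18×40 + 11×170 + 22×40 + 2×140 + 10×70 = 10420.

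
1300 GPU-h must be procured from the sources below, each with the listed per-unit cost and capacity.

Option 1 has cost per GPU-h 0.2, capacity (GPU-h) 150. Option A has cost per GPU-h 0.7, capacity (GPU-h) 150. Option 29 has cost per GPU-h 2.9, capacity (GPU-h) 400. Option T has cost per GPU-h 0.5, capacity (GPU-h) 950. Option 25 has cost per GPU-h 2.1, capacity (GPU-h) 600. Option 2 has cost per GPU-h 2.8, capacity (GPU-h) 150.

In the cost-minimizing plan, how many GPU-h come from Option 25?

50

Use sources in increasing cost order.
Option 1 at 0.2: take all 150 GPU-h ; 1150 still needed.
Option T at 0.5: take all 950 GPU-h ; 200 still needed.
Option A at 0.7: take all 150 GPU-h ; 50 still needed.
Take 50 from Option 25 at 2.1 to finish.
Option 2, Option 29: unused.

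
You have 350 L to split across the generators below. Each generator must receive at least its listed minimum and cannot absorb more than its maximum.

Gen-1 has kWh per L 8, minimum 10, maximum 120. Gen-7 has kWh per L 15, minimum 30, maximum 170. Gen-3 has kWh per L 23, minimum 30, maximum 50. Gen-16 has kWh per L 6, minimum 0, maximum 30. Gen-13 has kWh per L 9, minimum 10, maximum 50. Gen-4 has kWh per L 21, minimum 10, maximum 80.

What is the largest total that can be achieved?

5820

Meeting every minimum uses 10+30+30+0+10+10 = 90 L, leaving 260.
Order the generators by kWh per L: Gen-3 23 > Gen-4 21 > Gen-7 15 > Gen-13 9 > Gen-1 8 > Gen-16 6.
Give Gen-3 20 more to hit its cap of 50 — 240 left.
Gen-4: +70 to 80 (cap) — 170 left.
Gen-7 takes 140 more to reach its cap of 170 — 30 left.
Only 30 left; Gen-13 takes them to reach 40.
Total = 8×10 + 15×170 + 23×50 + 9×40 + 21×80 = 5820.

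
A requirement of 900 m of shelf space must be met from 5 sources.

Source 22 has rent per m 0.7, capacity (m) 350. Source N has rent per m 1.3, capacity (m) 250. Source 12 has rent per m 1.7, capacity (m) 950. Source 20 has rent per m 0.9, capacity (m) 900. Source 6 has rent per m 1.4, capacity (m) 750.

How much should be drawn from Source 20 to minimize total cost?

550

Cheapest first:
Source 22 at 0.7: take all 350 m ; 550 still needed.
Take 550 from Source 20 at 0.9 to finish.
Source N, Source 6, Source 12: unused.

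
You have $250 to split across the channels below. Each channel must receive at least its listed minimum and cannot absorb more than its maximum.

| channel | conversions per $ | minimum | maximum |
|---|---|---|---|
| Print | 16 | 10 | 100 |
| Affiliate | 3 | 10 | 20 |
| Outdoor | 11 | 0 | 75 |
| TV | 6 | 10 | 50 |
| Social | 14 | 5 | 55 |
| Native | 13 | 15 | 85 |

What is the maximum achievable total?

Meeting every minimum uses 10+10+0+10+5+15 = 50 $, leaving 200.
Order the channels by conversions per $: Print 16 > Social 14 > Native 13 > Outdoor 11 > TV 6 > Affiliate 3.
Give Print 90 more to hit its cap of 100 — 110 left.
Social takes 50 more to reach its cap of 55 — 60 left.
Native has room for 70 more but only 60 remain, so it gets 75.
Total = 16×100 + 3×10 + 6×10 + 14×55 + 13×75 = 3435.

3435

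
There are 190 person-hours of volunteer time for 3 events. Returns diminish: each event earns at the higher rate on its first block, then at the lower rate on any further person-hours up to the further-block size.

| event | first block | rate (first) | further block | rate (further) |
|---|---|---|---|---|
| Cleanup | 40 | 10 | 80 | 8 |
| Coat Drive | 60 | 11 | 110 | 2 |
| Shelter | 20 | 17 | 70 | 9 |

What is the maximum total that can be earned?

Order all 6 blocks by rate: Shelter/first 17 > Coat Drive/first 11 > Cleanup/first 10 > Shelter/second 9 > Cleanup/second 8 > Coat Drive/second 2.
Shelter first at 17: fill all 20 ; 170 left.
Fill Coat Drive first block (60 at 11) ; 110 left.
Fill Cleanup first block (40 at 10) ; 70 left.
Fill Shelter second block (70 at 9) ; 0 left.
Total = 17×20 + 11×60 + 10×40 + 9×70 = 2030.

2030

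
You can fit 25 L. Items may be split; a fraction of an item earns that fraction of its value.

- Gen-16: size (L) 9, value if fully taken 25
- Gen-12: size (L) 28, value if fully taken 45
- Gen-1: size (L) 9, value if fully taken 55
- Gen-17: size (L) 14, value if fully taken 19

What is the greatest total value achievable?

91.25

Rank by value-to-size ratio: Gen-1 55/9≈6.11, Gen-16 25/9≈2.78, Gen-12 45/28≈1.61, Gen-17 19/14≈1.36.
All 9 L of Gen-1 fit (value 55) → 16 remain.
All 9 L of Gen-16 fit (value 25) → 7 remain.
Fill the last 7 L with part of Gen-12: 7/28 of it earns 11.25.
Total value = 91.25.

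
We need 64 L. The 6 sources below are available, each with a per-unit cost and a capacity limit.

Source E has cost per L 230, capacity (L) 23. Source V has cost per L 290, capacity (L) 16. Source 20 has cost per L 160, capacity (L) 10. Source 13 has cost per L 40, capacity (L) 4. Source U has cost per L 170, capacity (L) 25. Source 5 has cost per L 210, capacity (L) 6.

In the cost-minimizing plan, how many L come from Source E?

Cheapest first:
Source 13 (40): use full 4 → 60 L to go.
Source 20 (160): use full 10 → 50 L to go.
Source U (170): use full 25 → 25 L to go.
Take 6 from Source 5 at 210 → need 19 more.
Source E (230): take the remaining 19 → done.
Source V: unused.

19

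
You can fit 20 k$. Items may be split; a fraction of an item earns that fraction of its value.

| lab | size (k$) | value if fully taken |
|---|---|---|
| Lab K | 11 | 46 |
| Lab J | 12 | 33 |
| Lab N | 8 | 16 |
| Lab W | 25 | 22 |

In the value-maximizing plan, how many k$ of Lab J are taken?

9

Rank by value-to-size ratio: Lab K 46/11≈4.18, Lab J 33/12≈2.75, Lab N 16/8≈2, Lab W 22/25≈0.88.
Lab K: take in full, 11 k$ for value 46 → 9 left.
Fill the last 9 k$ with part of Lab J: 9/12 of it earns 24.75.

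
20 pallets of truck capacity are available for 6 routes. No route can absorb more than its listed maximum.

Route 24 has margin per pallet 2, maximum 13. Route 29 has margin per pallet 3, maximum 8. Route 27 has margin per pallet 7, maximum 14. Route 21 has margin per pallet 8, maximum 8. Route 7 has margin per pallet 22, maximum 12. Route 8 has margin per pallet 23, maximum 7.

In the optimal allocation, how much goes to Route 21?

1

Order the routes by margin per pallet: Route 8 23 > Route 7 22 > Route 21 8 > Route 27 7 > Route 29 3 > Route 24 2.
Give Route 8 7 to hit its cap of 7 → 13 left.
Route 7 takes 12 to reach its cap of 12 → 1 left.
Only 1 left; Route 21 takes them to reach 1.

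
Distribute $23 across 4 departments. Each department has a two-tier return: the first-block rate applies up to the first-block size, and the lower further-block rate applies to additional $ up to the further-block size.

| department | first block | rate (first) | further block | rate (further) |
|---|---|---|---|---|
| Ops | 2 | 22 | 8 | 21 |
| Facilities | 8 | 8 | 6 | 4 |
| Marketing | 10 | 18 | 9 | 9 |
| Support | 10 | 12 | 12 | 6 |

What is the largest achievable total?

Order all 8 blocks by rate: Ops/first 22 > Ops/second 21 > Marketing/first 18 > Support/first 12 > Marketing/second 9 > Facilities/first 8 > Support/second 6 > Facilities/second 4.
Ops/first (22): +2 — 21 left.
Ops second at 21: fill all 8 — 13 left.
Marketing/first (18): +10 — 3 left.
Support first at 12: only 3 left, fill 3.
Total = 22×2 + 21×8 + 18×10 + 12×3 = 428.

428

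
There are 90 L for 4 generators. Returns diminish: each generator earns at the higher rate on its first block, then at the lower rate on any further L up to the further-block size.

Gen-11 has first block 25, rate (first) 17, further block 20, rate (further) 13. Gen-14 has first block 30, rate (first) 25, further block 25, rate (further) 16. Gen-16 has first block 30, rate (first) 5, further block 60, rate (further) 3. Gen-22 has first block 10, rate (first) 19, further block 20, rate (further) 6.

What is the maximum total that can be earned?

1765

Treat each block as its own option and order by rate: Gen-14/T1 25 > Gen-22/T1 19 > Gen-11/T1 17 > Gen-14/T2 16 > Gen-11/T2 13 > Gen-22/T2 6 > Gen-16/T1 5 > Gen-16/T2 3.
Fill Gen-14 T1 block (30 at 25) ; 60 left.
Fill Gen-22 T1 block (10 at 19) ; 50 left.
Gen-11 T1 at 17: fill all 25 ; 25 left.
Gen-14 T2 at 16: fill all 25 ; 0 left.
Total = 25×30 + 19×10 + 17×25 + 16×25 = 1765.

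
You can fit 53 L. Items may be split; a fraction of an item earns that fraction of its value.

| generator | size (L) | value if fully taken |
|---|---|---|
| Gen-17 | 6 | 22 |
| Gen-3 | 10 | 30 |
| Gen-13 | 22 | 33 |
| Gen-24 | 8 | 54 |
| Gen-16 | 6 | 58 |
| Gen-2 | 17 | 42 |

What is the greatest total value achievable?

Rank by value-to-size ratio: Gen-16 58/6≈9.67, Gen-24 54/8≈6.75, Gen-17 22/6≈3.67, Gen-3 30/10≈3, Gen-2 42/17≈2.47, Gen-13 33/22≈1.5.
Take all of Gen-16 (6 L, value 58) → 47 L left.
Gen-24: take in full, 8 L for value 54 → 39 left.
Take all of Gen-17 (6 L, value 22) → 33 L left.
Gen-3: take in full, 10 L for value 30 → 23 left.
Take all of Gen-2 (17 L, value 42) → 6 L left.
Only 6 L remain; take 6/22 of Gen-13 for value 33×6/22 = 9.
Total value = 215.

215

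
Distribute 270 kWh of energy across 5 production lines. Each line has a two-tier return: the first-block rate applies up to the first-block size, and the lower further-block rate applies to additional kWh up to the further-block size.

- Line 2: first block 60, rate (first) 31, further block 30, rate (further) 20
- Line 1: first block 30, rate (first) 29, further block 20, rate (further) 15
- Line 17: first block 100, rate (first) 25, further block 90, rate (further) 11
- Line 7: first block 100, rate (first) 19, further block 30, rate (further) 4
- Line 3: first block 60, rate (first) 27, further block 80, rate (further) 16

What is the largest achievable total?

Order all 10 blocks by rate: Line 2/tier1 31 > Line 1/tier1 29 > Line 3/tier1 27 > Line 17/tier1 25 > Line 2/tier2 20 > Line 7/tier1 19 > Line 3/tier2 16 > Line 1/tier2 15 > Line 17/tier2 11 > Line 7/tier2 4.
Line 2 tier1 at 31: fill all 60 → 210 left.
Line 1/tier1 (29): +30 → 180 left.
Fill Line 3 tier1 block (60 at 27) → 120 left.
Line 17/tier1 (25): +100 → 20 left.
Line 2 tier2 at 20: only 20 left, fill 20.
Total = 31×60 + 29×30 + 27×60 + 25×100 + 20×20 = 7250.

7250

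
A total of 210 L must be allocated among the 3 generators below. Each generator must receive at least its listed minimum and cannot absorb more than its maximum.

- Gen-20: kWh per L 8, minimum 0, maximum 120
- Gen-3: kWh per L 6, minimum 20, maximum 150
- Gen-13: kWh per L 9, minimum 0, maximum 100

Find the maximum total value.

Meeting every minimum uses 0+20+0 = 20 L, leaving 190.
Rank by kWh per L: Gen-13 9 > Gen-20 8 > Gen-3 6.
Gen-13 takes 100 more to reach its cap of 100 — 90 left.
Gen-20: +90 (room for 120) → 90. Pool exhausted.
Total = 8×90 + 6×20 + 9×100 = 1740.

1740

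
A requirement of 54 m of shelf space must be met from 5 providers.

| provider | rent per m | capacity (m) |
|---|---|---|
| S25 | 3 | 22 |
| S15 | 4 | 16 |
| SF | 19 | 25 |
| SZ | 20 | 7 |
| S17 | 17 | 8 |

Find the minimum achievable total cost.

418

Fill from the cheapest provider first.
Take 22 from S25 at 3 ; need 32 more.
S15 (4): use full 16 ; 16 m to go.
S17 (17): use full 8 ; 8 m to go.
SF (19): take the remaining 8 ; done.
SZ: unused.
Cost = 22×3 + 16×4 + 8×17 + 8×19 = 418.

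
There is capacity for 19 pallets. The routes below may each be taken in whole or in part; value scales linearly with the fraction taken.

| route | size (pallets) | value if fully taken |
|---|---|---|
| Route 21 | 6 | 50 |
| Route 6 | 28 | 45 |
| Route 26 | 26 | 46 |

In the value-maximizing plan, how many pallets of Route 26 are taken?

13

Rank by value-to-size ratio: Route 21 50/6≈8.33, Route 26 46/26≈1.77, Route 6 45/28≈1.61.
All 6 pallets of Route 21 fit (value 50) ; 13 remain.
13 pallets left: a 13/26 share of Route 26 gives 46×13/26 = 23.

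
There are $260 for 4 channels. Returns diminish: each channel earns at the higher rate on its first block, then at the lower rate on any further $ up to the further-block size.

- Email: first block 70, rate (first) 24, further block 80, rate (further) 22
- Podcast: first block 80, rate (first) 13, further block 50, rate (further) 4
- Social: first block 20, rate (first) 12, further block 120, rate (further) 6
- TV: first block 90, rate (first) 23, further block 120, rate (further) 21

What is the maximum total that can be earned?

Treat each block as its own option and order by rate: Email/tier1 24 > TV/tier1 23 > Email/tier2 22 > TV/tier2 21 > Podcast/tier1 13 > Social/tier1 12 > Social/tier2 6 > Podcast/tier2 4.
Email/tier1 (24): +70 — 190 left.
TV tier1 at 23: fill all 90 — 100 left.
Email/tier2 (22): +80 — 20 left.
20 remain; put them into TV tier2 at 21.
Total = 24×70 + 23×90 + 22×80 + 21×20 = 5930.

5930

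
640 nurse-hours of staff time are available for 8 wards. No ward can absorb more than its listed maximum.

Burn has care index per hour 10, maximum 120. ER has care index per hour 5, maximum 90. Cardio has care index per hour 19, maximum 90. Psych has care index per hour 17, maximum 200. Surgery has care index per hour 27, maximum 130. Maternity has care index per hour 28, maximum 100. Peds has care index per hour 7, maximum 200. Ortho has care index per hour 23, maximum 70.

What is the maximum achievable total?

Highest care index per hour first: Maternity 28 > Surgery 27 > Ortho 23 > Cardio 19 > Psych 17 > Burn 10 > Peds 7 > ER 5.
Maternity: +100 to 100 (cap) → 540 left.
Surgery: +130 to 130 (cap) → 410 left.
Ortho: +70 to 70 (cap) → 340 left.
Cardio takes 90 to reach its cap of 90 → 250 left.
Psych takes 200 to reach its cap of 200 → 50 left.
Burn has room for 120 but only 50 remain, so it gets 50.
Total = 10×50 + 19×90 + 17×200 + 27×130 + 28×100 + 23×70 = 13530.

13530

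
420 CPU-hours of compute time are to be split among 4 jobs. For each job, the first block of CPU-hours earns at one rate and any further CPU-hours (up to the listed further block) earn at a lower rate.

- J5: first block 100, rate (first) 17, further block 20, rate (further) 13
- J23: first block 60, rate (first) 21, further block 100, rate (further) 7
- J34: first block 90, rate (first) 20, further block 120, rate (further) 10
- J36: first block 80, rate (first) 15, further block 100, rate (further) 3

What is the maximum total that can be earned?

Treat each block as its own option and order by rate: J23/T1 21 > J34/T1 20 > J5/T1 17 > J36/T1 15 > J5/T2 13 > J34/T2 10 > J23/T2 7 > J36/T2 3.
J23 T1 at 21: fill all 60 ; 360 left.
J34 T1 at 20: fill all 90 ; 270 left.
J5/T1 (17): +100 ; 170 left.
Fill J36 T1 block (80 at 15) ; 90 left.
J5 T2 at 13: fill all 20 ; 70 left.
J34 T2 at 10: only 70 left, fill 70.
Total = 21×60 + 20×90 + 17×100 + 15×80 + 13×20 + 10×70 = 6920.

6920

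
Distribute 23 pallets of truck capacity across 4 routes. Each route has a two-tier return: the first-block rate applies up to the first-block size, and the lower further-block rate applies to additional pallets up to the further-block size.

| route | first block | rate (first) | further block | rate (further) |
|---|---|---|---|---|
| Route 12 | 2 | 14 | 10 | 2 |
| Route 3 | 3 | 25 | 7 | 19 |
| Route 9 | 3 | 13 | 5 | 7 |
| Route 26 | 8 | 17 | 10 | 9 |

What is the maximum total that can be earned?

411

Rank every tier by rate: Route 3/T1 25 > Route 3/T2 19 > Route 26/T1 17 > Route 12/T1 14 > Route 9/T1 13 > Route 26/T2 9 > Route 9/T2 7 > Route 12/T2 2.
Fill Route 3 T1 block (3 at 25) → 20 left.
Fill Route 3 T2 block (7 at 19) → 13 left.
Route 26 T1 at 17: fill all 8 → 5 left.
Route 12/T1 (14): +2 → 3 left.
Route 9/T1 (13): +3 → 0 left.
Total = 25×3 + 19×7 + 17×8 + 14×2 + 13×3 = 411.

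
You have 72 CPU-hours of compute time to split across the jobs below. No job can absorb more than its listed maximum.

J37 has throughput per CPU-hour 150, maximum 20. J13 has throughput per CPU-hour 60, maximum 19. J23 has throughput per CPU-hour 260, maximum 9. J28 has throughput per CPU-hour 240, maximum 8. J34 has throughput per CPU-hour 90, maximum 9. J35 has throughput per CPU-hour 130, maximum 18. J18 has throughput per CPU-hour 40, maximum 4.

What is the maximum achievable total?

10890

Highest throughput per CPU-hour first: J23 260 > J28 240 > J37 150 > J35 130 > J34 90 > J13 60 > J18 40.
Give J23 9 to hit its cap of 9 — 63 left.
J28 takes 8 to reach its cap of 8 — 55 left.
J37: +20 to 20 (cap) — 35 left.
Give J35 18 to hit its cap of 18 — 17 left.
Give J34 9 to hit its cap of 9 — 8 left.
Only 8 left; J13 takes them to reach 8.
Total = 150×20 + 60×8 + 260×9 + 240×8 + 90×9 + 130×18 = 10890.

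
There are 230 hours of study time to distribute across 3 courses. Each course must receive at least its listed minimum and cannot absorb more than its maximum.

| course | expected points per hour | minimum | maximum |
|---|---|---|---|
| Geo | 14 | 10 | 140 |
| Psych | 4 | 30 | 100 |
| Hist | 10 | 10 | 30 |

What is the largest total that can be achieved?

Meeting every minimum uses 10+30+10 = 50 hours, leaving 180.
Order the courses by expected points per hour: Geo 14 > Hist 10 > Psych 4.
Geo takes 130 more to reach its cap of 140 → 50 left.
Hist takes 20 more to reach its cap of 30 → 30 left.
Psych has room for 70 more but only 30 remain, so it gets 60.
Total = 14×140 + 4×60 + 10×30 = 2500.

2500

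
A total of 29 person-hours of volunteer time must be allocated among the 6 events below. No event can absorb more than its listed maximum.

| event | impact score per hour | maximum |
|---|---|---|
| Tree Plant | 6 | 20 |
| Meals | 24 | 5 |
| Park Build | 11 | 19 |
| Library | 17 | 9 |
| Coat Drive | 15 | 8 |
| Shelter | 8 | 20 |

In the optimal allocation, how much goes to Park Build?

Order the events by impact score per hour: Meals 24 > Library 17 > Coat Drive 15 > Park Build 11 > Shelter 8 > Tree Plant 6.
Meals takes 5 to reach its cap of 5 ; 24 left.
Library takes 9 to reach its cap of 9 ; 15 left.
Coat Drive: +8 to 8 (cap) ; 7 left.
Park Build: +7 (room for 19) → 7. Pool exhausted.

7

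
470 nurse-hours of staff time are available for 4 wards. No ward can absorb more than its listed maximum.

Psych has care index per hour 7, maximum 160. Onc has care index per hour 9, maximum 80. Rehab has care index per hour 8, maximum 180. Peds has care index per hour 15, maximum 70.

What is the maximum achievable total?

4190

Rank by care index per hour: Peds 15 > Onc 9 > Rehab 8 > Psych 7.
Give Peds 70 to hit its cap of 70 ; 400 left.
Onc: +80 to 80 (cap) ; 320 left.
Rehab takes 180 to reach its cap of 180 ; 140 left.
Psych: +140 (room for 160) → 140. Pool exhausted.
Total = 7×140 + 9×80 + 8×180 + 15×70 = 4190.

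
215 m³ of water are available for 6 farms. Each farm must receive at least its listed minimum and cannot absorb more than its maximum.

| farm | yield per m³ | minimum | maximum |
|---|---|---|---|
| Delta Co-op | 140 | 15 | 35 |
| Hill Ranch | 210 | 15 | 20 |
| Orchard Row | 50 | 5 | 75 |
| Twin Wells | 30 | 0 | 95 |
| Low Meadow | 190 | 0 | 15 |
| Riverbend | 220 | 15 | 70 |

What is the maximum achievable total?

Meeting every minimum uses 15+15+5+0+0+15 = 50 m³, leaving 165.
Order the farms by yield per m³: Riverbend 220 > Hill Ranch 210 > Low Meadow 190 > Delta Co-op 140 > Orchard Row 50 > Twin Wells 30.
Give Riverbend 55 more to hit its cap of 70 — 110 left.
Give Hill Ranch 5 more to hit its cap of 20 — 105 left.
Low Meadow: +15 to 15 (cap) — 90 left.
Delta Co-op: +20 to 35 (cap) — 70 left.
Give Orchard Row 70 more to hit its cap of 75 — 0 left.
Total = 140×35 + 210×20 + 50×75 + 190×15 + 220×70 = 31100.

31100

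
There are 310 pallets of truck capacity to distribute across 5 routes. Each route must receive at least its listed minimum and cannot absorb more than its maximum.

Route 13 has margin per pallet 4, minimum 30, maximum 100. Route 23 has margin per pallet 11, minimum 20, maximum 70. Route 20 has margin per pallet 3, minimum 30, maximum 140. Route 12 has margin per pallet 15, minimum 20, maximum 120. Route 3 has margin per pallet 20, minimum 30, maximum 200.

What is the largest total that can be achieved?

4880

Meeting every minimum uses 30+20+30+20+30 = 130 pallets, leaving 180.
Highest margin per pallet first: Route 3 20 > Route 12 15 > Route 23 11 > Route 13 4 > Route 20 3.
Route 3 takes 170 more to reach its cap of 200 → 10 left.
Only 10 left; Route 12 takes them to reach 30.
Total = 4×30 + 11×20 + 3×30 + 15×30 + 20×200 = 4880.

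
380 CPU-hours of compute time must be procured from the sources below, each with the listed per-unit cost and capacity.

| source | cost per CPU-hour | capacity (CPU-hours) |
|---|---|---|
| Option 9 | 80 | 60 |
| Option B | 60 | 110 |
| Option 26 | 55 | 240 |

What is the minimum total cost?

22200

Use sources in increasing cost order.
Option 26 at 55: take all 240 CPU-hours → 140 still needed.
Option B (60): use full 110 → 30 CPU-hours to go.
Take 30 from Option 9 at 80 to finish.
Cost = 240×55 + 110×60 + 30×80 = 22200.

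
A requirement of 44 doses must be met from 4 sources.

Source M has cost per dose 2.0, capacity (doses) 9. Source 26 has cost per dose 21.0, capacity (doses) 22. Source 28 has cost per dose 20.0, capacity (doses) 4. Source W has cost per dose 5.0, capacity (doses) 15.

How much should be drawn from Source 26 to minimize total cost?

16

Use sources in increasing cost order.
Source M at 2.0: take all 9 doses — 35 still needed.
Source W at 5.0: take all 15 doses — 20 still needed.
Source 28 (20.0): use full 4 — 16 doses to go.
Take 16 from Source 26 at 21.0 to finish.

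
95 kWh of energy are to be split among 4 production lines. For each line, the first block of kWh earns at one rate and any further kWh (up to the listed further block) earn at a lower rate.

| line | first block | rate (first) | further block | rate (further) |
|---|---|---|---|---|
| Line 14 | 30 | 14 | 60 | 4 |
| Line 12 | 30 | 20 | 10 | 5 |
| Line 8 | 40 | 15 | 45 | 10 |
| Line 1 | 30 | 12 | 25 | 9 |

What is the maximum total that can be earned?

Order all 8 blocks by rate: Line 12/tier1 20 > Line 8/tier1 15 > Line 14/tier1 14 > Line 1/tier1 12 > Line 8/tier2 10 > Line 1/tier2 9 > Line 12/tier2 5 > Line 14/tier2 4.
Line 12/tier1 (20): +30 ; 65 left.
Line 8/tier1 (15): +40 ; 25 left.
25 remain; put them into Line 14 tier1 at 14.
Total = 20×30 + 15×40 + 14×25 = 1550.

1550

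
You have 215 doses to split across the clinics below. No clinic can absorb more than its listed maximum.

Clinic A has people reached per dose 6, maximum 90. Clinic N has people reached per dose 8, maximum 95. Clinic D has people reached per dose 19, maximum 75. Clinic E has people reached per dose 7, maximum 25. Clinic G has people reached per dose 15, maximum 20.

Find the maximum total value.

Order the clinics by people reached per dose: Clinic D 19 > Clinic G 15 > Clinic N 8 > Clinic E 7 > Clinic A 6.
Clinic D takes 75 to reach its cap of 75 → 140 left.
Clinic G takes 20 to reach its cap of 20 → 120 left.
Give Clinic N 95 to hit its cap of 95 → 25 left.
Give Clinic E 25 to hit its cap of 25 → 0 left.
Total = 8×95 + 19×75 + 7×25 + 15×20 = 2660.

2660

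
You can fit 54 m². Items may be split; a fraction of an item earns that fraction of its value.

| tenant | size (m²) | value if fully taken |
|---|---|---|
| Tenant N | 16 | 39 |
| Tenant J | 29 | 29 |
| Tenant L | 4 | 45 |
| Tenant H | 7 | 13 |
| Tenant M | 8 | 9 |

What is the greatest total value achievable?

125

Rank by value-to-size ratio: Tenant L 45/4≈11.2, Tenant N 39/16≈2.44, Tenant H 13/7≈1.86, Tenant M 9/8≈1.12, Tenant J 29/29≈1.
All 4 m² of Tenant L fit (value 45) — 50 remain.
Take all of Tenant N (16 m², value 39) — 34 m² left.
Tenant H: take in full, 7 m² for value 13 — 27 left.
Take all of Tenant M (8 m², value 9) — 19 m² left.
Fill the last 19 m² with part of Tenant J: 19/29 of it earns 19.
Total value = 125.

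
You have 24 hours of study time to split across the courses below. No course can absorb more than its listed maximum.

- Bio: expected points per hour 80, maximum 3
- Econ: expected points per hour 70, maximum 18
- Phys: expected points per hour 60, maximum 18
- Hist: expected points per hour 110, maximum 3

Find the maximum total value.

1830

Order the courses by expected points per hour: Hist 110 > Bio 80 > Econ 70 > Phys 60.
Hist: +3 to 3 (cap) ; 21 left.
Bio: +3 to 3 (cap) ; 18 left.
Give Econ 18 to hit its cap of 18 ; 0 left.
Total = 80×3 + 70×18 + 110×3 = 1830.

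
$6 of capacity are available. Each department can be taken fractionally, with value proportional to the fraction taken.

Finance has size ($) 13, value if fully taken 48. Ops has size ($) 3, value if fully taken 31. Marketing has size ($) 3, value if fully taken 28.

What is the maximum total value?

59

Rank by value-to-size ratio: Ops 31/3≈10.3, Marketing 28/3≈9.33, Finance 48/13≈3.69.
Ops: take in full, 3 $ for value 31 ; 3 left.
Take all of Marketing (3 $, value 28) ; 0 $ left.
Total value = 59.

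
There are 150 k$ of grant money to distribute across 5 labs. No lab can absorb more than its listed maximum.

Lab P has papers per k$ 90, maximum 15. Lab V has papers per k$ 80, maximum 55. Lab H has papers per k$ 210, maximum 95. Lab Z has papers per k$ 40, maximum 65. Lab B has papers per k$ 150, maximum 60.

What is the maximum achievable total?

Order the labs by papers per k$: Lab H 210 > Lab B 150 > Lab P 90 > Lab V 80 > Lab Z 40.
Lab H: +95 to 95 (cap) → 55 left.
Only 55 left; Lab B takes them to reach 55.
Total = 210×95 + 150×55 = 28200.

28200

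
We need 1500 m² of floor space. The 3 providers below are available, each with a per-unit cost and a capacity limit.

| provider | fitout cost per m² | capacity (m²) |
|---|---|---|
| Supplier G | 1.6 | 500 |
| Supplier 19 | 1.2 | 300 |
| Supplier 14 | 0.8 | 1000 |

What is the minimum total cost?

Fill from the cheapest provider first.
Supplier 14 at 0.8: take all 1000 m² ; 500 still needed.
Supplier 19 (1.2): use full 300 ; 200 m² to go.
Take 200 from Supplier G at 1.6 to finish.
Cost = 1000×0.8 + 300×1.2 + 200×1.6 = 1480.

1480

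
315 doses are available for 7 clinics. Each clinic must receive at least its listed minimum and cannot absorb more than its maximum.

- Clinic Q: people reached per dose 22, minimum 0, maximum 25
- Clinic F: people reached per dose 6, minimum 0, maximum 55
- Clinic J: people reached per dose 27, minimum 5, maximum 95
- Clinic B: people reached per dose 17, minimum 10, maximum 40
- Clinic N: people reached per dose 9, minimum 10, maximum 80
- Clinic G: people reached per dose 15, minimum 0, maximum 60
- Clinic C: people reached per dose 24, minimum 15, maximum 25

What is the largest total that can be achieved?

5925

Meeting every minimum uses 0+0+5+10+10+0+15 = 40 doses, leaving 275.
Rank by people reached per dose: Clinic J 27 > Clinic C 24 > Clinic Q 22 > Clinic B 17 > Clinic G 15 > Clinic N 9 > Clinic F 6.
Clinic J takes 90 more to reach its cap of 95 — 185 left.
Clinic C takes 10 more to reach its cap of 25 — 175 left.
Clinic Q takes 25 more to reach its cap of 25 — 150 left.
Clinic B takes 30 more to reach its cap of 40 — 120 left.
Clinic G: +60 to 60 (cap) — 60 left.
Only 60 left; Clinic N takes them to reach 70.
Total = 22×25 + 27×95 + 17×40 + 9×70 + 15×60 + 24×25 = 5925.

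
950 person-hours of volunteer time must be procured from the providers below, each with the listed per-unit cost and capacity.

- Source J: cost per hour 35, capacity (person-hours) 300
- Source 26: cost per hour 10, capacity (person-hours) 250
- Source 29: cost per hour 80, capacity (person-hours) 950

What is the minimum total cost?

Use providers in increasing cost order.
Source 26 at 10: take all 250 person-hours → 700 still needed.
Source J at 35: take all 300 person-hours → 400 still needed.
Source 29 (80): take the remaining 400 → done.
Cost = 250×10 + 300×35 + 400×80 = 45000.

45000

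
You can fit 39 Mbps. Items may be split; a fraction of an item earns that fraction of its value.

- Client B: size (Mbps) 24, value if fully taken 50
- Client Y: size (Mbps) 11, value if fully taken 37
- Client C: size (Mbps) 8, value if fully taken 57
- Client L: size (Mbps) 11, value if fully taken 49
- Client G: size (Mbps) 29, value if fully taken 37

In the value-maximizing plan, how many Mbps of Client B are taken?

Rank by value-to-size ratio: Client C 57/8≈7.12, Client L 49/11≈4.45, Client Y 37/11≈3.36, Client B 50/24≈2.08, Client G 37/29≈1.28.
Take all of Client C (8 Mbps, value 57) → 31 Mbps left.
Client L: take in full, 11 Mbps for value 49 → 20 left.
Client Y: take in full, 11 Mbps for value 37 → 9 left.
Fill the last 9 Mbps with part of Client B: 9/24 of it earns 18.75.

9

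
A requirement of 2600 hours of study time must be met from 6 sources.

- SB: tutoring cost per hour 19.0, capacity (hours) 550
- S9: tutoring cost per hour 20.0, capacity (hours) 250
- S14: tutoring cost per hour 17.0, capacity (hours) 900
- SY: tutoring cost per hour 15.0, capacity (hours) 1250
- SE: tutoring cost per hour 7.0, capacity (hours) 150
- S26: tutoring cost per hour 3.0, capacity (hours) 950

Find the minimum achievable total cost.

Cheapest first:
S26 (3.0): use full 950 → 1650 hours to go.
SE (7.0): use full 150 → 1500 hours to go.
Take 1250 from SY at 15.0 → need 250 more.
S14 (17.0): take the remaining 250 → done.
SB, S9: unused.
Cost = 950×3.0 + 150×7.0 + 1250×15.0 + 250×17.0 = 26900.

26900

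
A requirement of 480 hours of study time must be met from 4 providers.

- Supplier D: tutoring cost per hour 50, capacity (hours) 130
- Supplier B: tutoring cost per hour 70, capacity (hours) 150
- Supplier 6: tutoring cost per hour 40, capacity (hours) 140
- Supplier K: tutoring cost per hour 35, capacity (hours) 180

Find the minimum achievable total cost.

20500

Use providers in increasing cost order.
Supplier K at 35: take all 180 hours — 300 still needed.
Supplier 6 (40): use full 140 — 160 hours to go.
Supplier D at 50: take all 130 hours — 30 still needed.
Supplier B (70): take the remaining 30 — done.
Cost = 180×35 + 140×40 + 130×50 + 30×70 = 20500.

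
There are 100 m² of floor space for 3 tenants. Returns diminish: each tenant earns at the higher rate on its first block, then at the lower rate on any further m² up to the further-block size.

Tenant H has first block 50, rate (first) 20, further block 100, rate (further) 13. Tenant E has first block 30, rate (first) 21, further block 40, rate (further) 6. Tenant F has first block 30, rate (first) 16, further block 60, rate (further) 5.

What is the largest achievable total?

Rank every tier by rate: Tenant E/T1 21 > Tenant H/T1 20 > Tenant F/T1 16 > Tenant H/T2 13 > Tenant E/T2 6 > Tenant F/T2 5.
Tenant E/T1 (21): +30 ; 70 left.
Fill Tenant H T1 block (50 at 20) ; 20 left.
20 remain; put them into Tenant F T1 at 16.
Total = 21×30 + 20×50 + 16×20 = 1950.

1950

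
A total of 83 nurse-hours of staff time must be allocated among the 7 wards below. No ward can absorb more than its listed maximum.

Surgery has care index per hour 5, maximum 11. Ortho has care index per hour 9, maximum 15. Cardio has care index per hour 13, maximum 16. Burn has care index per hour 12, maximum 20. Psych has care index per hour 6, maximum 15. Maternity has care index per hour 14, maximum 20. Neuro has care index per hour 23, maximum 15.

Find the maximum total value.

Rank by care index per hour: Neuro 23 > Maternity 14 > Cardio 13 > Burn 12 > Ortho 9 > Psych 6 > Surgery 5.
Neuro takes 15 to reach its cap of 15 — 68 left.
Maternity takes 20 to reach its cap of 20 — 48 left.
Cardio takes 16 to reach its cap of 16 — 32 left.
Burn: +20 to 20 (cap) — 12 left.
Ortho has room for 15 but only 12 remain, so it gets 12.
Total = 9×12 + 13×16 + 12×20 + 14×20 + 23×15 = 1181.

1181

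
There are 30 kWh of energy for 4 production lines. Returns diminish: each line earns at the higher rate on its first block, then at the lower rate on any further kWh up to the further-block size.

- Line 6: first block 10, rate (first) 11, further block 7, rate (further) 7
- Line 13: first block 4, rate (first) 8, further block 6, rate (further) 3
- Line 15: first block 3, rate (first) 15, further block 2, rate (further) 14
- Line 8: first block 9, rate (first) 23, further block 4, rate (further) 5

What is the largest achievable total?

436

Rank every tier by rate: Line 8/tier1 23 > Line 15/tier1 15 > Line 15/tier2 14 > Line 6/tier1 11 > Line 13/tier1 8 > Line 6/tier2 7 > Line 8/tier2 5 > Line 13/tier2 3.
Line 8 tier1 at 23: fill all 9 → 21 left.
Line 15/tier1 (15): +3 → 18 left.
Line 15 tier2 at 14: fill all 2 → 16 left.
Line 6/tier1 (11): +10 → 6 left.
Fill Line 13 tier1 block (4 at 8) → 2 left.
Line 6/tier2: +2 of 7 at 7; pool empty.
Total = 23×9 + 15×3 + 14×2 + 11×10 + 8×4 + 7×2 = 436.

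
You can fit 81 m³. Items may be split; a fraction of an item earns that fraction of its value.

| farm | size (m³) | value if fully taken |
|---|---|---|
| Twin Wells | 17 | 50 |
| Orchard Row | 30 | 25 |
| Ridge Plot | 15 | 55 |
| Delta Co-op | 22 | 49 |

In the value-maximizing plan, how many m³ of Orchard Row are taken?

Best value per unit of size first: Ridge Plot 55/15≈3.67, Twin Wells 50/17≈2.94, Delta Co-op 49/22≈2.23, Orchard Row 25/30≈0.833.
All 15 m³ of Ridge Plot fit (value 55) — 66 remain.
Take all of Twin Wells (17 m³, value 50) — 49 m³ left.
All 22 m³ of Delta Co-op fit (value 49) — 27 remain.
Fill the last 27 m³ with part of Orchard Row: 27/30 of it earns 22.5.

27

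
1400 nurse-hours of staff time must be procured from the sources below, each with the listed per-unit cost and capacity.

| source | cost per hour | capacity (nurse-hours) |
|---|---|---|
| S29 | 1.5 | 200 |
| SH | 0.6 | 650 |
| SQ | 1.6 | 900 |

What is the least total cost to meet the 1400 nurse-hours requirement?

Fill from the cheapest source first.
SH at 0.6: take all 650 nurse-hours ; 750 still needed.
S29 at 1.5: take all 200 nurse-hours ; 550 still needed.
SQ at 1.6: take 550 of its 900 ; requirement met.
Cost = 650×0.6 + 200×1.5 + 550×1.6 = 1570.

1570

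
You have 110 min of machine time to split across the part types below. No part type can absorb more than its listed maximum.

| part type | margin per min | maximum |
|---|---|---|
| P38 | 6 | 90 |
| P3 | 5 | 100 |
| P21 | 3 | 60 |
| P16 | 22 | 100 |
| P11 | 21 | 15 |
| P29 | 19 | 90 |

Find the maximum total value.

2410

Rank by margin per min: P16 22 > P11 21 > P29 19 > P38 6 > P3 5 > P21 3.
P16: +100 to 100 (cap) — 10 left.
Only 10 left; P11 takes them to reach 10.
Total = 22×100 + 21×10 = 2410.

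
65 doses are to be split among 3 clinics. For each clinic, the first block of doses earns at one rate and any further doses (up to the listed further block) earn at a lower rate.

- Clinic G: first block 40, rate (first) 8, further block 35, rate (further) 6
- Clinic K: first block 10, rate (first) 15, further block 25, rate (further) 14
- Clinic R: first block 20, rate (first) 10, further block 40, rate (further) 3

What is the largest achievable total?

780

Order all 6 blocks by rate: Clinic K/T1 15 > Clinic K/T2 14 > Clinic R/T1 10 > Clinic G/T1 8 > Clinic G/T2 6 > Clinic R/T2 3.
Clinic K/T1 (15): +10 — 55 left.
Clinic K T2 at 14: fill all 25 — 30 left.
Fill Clinic R T1 block (20 at 10) — 10 left.
Clinic G/T1: +10 of 40 at 8; pool empty.
Total = 15×10 + 14×25 + 10×20 + 8×10 = 780.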